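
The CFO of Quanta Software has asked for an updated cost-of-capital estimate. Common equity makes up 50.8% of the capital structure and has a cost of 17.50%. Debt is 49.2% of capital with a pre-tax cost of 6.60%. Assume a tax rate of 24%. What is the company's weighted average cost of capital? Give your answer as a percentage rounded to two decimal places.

After-tax cost of debt = 6.6% × (1 − 24%) = 5.0160%.
WACC = 0.508 × 17.5000% + 0.492 × 5.0160% = 11.3579%.

11.36%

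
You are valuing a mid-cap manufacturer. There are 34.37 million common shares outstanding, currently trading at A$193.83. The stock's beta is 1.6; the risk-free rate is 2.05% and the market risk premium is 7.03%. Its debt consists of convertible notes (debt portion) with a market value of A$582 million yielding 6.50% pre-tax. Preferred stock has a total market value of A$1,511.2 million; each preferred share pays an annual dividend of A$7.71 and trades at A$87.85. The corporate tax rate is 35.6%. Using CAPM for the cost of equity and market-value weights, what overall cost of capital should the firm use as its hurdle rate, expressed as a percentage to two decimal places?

11.91%

Cost of equity via CAPM: Re = 2.05% + 1.6 × 7.03% = 13.2980%.
Cost of preferred: Rp = 7.71 / 87.85 = 8.7763%.
Market value of equity E = 193.83 × 34.37m = 6661.9371m.
Total capital V = 6661.9371 + 1511.2 + 582 = 8755.1371.
Equity: weight = 6661.9371/8755.1371 = 0.7609; cost = 13.298%.
Preferred: weight = 1511.2/8755.1371 = 0.1726; cost = 8.7763%.
Convertible notes (debt portion): weight = 582/8755.1371 = 0.0665; after-tax cost = 6.5% × (1 − 35.6%) = 4.1860%.
WACC = 0.7609 × 13.2980% + 0.1726 × 8.7763% + 0.0665 × 4.1860% = 11.9118%.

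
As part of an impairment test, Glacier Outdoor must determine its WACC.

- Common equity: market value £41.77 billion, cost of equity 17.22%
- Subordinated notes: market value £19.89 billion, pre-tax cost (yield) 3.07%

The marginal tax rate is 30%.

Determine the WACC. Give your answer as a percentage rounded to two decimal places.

12.36%

Total capital V = 41.77 + 19.89 = 61.66.
Equity: weight = 41.77/61.66 = 0.6774; cost = 17.22%.
Subordinated notes: weight = 19.89/61.66 = 0.3226; after-tax cost = 3.07% × (1 − 30%) = 2.1490%.
WACC = 0.6774 × 17.2200% + 0.3226 × 2.1490% = 12.3585%.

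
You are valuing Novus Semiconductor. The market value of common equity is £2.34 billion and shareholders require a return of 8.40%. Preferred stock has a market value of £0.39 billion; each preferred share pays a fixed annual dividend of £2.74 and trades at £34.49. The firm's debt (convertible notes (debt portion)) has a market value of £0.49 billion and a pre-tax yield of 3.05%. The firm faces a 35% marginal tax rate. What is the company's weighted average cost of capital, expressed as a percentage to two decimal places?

Cost of preferred: Rp = 2.74 / 34.49 = 7.9443%.
Total capital V = 2.34 + 0.39 + 0.49 = 3.22.
Equity: weight = 2.34/3.22 = 0.7267; cost = 8.4%.
Preferred: weight = 0.39/3.22 = 0.1211; cost = 7.9443%.
Convertible notes (debt portion): weight = 0.49/3.22 = 0.1522; after-tax cost = 3.05% × (1 − 35%) = 1.9825%.
WACC = 0.7267 × 8.4000% + 0.1211 × 7.9443% + 0.1522 × 1.9825% = 7.3682%.

7.37%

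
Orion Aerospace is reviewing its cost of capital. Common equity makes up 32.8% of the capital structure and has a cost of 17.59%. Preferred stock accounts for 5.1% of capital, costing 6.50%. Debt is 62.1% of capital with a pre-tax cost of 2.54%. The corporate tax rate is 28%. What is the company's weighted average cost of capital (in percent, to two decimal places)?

7.24%

After-tax cost of debt = 2.54% × (1 − 28%) = 1.8288%.
WACC = 0.328 × 17.5900% + 0.051 × 6.5000% + 0.621 × 1.8288% = 7.2367%.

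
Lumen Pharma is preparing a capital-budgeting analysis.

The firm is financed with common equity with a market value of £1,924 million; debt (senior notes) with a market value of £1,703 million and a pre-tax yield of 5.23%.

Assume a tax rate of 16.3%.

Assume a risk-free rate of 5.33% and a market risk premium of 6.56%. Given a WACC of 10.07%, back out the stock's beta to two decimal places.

Total capital V = 1924 + 1703 = 3627.
Equity weight = 1924/3627 = 0.5305.
Senior notes weight = 1703/3627 = 0.4695.
Debt contribution = 0.4695 × 5.23% × (1 − 16.3%) = 2.0554%.
Required equity contribution = 10.07% − 2.0554% = 8.0146%  ⇒  Re = 15.1086%.
CAPM: 15.1086% = 5.33% + β × 6.56%  ⇒  β = 1.4906.

1.49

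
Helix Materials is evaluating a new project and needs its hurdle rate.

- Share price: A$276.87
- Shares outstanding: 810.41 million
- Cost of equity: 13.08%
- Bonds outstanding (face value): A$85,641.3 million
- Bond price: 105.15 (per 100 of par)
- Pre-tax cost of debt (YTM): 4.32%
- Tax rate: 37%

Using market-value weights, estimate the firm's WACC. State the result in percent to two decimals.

10.11%

Market value of equity E = 276.87 × 810.41m = 224378.2167m. Market value of debt D = 85641.3m × 105.15/100 = 90051.82695m.
Total capital V = 224378.2167 + 90051.82695 = 314430.04365.
Equity: weight = 224378.2167/314430.04365 = 0.7136; cost = 13.08%.
Bonds outstanding: weight = 90051.82695/314430.04365 = 0.2864; after-tax cost = 4.32% × (1 − 37%) = 2.7216%.
WACC = 0.7136 × 13.0800% + 0.2864 × 2.7216% = 10.1134%.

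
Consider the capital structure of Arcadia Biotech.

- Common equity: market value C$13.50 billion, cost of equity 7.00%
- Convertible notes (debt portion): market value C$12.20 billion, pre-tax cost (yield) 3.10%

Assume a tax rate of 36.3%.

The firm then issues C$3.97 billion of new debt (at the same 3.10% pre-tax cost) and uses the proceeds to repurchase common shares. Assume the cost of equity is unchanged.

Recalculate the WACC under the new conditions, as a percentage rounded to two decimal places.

3.84%

After the change:
Total capital V = 9.53 + 16.17 = 25.7.
Equity: weight = 9.53/25.7 = 0.3708; cost = 7%.
Convertible notes (debt portion): weight = 16.17/25.7 = 0.6292; after-tax cost = 3.1% × (1 − 36.3%) = 1.9747%.
WACC = 0.3708 × 7.0000% + 0.6292 × 1.9747% = 3.8382%.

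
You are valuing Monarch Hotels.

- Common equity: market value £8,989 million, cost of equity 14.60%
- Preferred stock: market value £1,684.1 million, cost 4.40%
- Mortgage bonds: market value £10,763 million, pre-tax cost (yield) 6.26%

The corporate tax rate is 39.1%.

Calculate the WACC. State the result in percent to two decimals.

Total capital V = 8989 + 1684.1 + 10763 = 21436.1.
Equity: weight = 8989/21436.1 = 0.4193; cost = 14.6%.
Preferred: weight = 1684.1/21436.1 = 0.0786; cost = 4.4%.
Mortgage bonds: weight = 10763/21436.1 = 0.5021; after-tax cost = 6.26% × (1 − 39.1%) = 3.8123%.
WACC = 0.4193 × 14.6000% + 0.0786 × 4.4000% + 0.5021 × 3.8123% = 8.3822%.

8.38%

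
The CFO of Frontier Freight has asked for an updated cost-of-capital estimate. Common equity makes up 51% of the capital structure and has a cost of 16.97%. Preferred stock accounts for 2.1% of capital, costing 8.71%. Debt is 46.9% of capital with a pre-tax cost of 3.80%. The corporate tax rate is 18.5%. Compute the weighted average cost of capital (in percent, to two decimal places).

After-tax cost of debt = 3.8% × (1 − 18.5%) = 3.0970%.
WACC = 0.510 × 16.9700% + 0.021 × 8.7100% + 0.469 × 3.0970% = 10.2901%.

10.29%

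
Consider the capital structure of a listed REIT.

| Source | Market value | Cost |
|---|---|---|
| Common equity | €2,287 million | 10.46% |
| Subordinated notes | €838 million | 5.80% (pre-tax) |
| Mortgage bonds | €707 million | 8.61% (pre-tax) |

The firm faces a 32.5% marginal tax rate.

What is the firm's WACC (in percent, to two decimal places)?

Total capital V = 2287 + 838 + 707 = 3832.
Equity: weight = 2287/3832 = 0.5968; cost = 10.46%.
Subordinated notes: weight = 838/3832 = 0.2187; after-tax cost = 5.8% × (1 − 32.5%) = 3.9150%.
Mortgage bonds: weight = 707/3832 = 0.1845; after-tax cost = 8.61% × (1 − 32.5%) = 5.8117%.
WACC = 0.5968 × 10.4600% + 0.2187 × 3.9150% + 0.1845 × 5.8117% = 8.1711%.

8.17%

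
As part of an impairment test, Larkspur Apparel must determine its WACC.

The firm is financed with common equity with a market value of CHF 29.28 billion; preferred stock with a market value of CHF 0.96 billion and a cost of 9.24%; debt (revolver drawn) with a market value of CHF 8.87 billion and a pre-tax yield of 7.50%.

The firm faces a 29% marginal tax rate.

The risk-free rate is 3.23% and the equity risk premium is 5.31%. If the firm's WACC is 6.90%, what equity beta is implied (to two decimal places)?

Total capital V = 29.28 + 0.96 + 8.87 = 39.11.
Equity weight = 29.28/39.11 = 0.7487.
Preferred weight = 0.96/39.11 = 0.0245.
Revolver drawn weight = 8.87/39.11 = 0.2268.
Debt contribution = 0.2268 × 7.5% × (1 − 29%) = 1.2077%.
Preferred contribution = 0.0245 × 9.24% = 0.2268%.
Required equity contribution = 6.9% − 1.4345% = 5.4655%  ⇒  Re = 7.3004%.
CAPM: 7.3004% = 3.23% + β × 5.31%  ⇒  β = 0.7666.

0.77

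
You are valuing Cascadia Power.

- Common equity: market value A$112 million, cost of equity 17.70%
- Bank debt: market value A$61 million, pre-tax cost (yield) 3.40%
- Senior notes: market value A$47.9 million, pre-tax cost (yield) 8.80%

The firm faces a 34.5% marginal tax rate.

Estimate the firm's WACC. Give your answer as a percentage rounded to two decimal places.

Total capital V = 112 + 61 + 47.9 = 220.9.
Equity: weight = 112/220.9 = 0.5070; cost = 17.7%.
Bank debt: weight = 61/220.9 = 0.2761; after-tax cost = 3.4% × (1 − 34.5%) = 2.2270%.
Senior notes: weight = 47.9/220.9 = 0.2168; after-tax cost = 8.8% × (1 − 34.5%) = 5.7640%.
WACC = 0.5070 × 17.7000% + 0.2761 × 2.2270% + 0.2168 × 5.7640% = 10.8390%.

10.84%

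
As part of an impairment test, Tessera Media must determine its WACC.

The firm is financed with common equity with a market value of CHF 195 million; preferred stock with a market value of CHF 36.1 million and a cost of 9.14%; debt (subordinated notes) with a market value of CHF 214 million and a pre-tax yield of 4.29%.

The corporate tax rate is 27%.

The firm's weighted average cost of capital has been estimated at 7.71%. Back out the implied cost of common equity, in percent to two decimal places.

Total capital V = 195 + 36.1 + 214 = 445.1.
Equity weight = 195/445.1 = 0.4381.
Preferred weight = 36.1/445.1 = 0.0811.
Subordinated notes weight = 214/445.1 = 0.4808.
Debt contribution = 0.4808 × 4.29% × (1 − 27%) = 1.5057%.
Preferred contribution = 0.0811 × 9.14% = 0.7413%.
Required equity contribution = 7.71% − 2.2470% = 5.4630%.
Re = 5.4630% / 0.4381 = 12.4697%.

12.47%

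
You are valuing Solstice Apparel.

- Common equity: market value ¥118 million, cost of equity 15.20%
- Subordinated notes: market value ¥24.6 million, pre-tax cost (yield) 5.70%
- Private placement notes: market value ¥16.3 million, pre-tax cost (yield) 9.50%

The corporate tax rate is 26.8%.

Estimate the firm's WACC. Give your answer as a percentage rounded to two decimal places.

Total capital V = 118 + 24.6 + 16.3 = 158.9.
Equity: weight = 118/158.9 = 0.7426; cost = 15.2%.
Subordinated notes: weight = 24.6/158.9 = 0.1548; after-tax cost = 5.7% × (1 − 26.8%) = 4.1724%.
Private placement notes: weight = 16.3/158.9 = 0.1026; after-tax cost = 9.5% × (1 − 26.8%) = 6.9540%.
WACC = 0.7426 × 15.2000% + 0.1548 × 4.1724% + 0.1026 × 6.9540% = 12.6469%.

12.65%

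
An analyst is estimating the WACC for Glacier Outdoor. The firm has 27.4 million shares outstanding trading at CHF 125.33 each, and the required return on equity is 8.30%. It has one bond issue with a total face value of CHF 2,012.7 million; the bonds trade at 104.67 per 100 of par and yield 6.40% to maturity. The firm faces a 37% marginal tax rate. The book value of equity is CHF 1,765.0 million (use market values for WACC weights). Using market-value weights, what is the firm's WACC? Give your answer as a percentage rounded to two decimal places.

Market value of equity E = 125.33 × 27.4m = 3434.042m. Market value of debt D = 2012.7m × 104.67/100 = 2106.69309m.
Total capital V = 3434.042 + 2106.69309 = 5540.73509.
Equity: weight = 3434.042/5540.73509 = 0.6198; cost = 8.3%.
Bonds outstanding: weight = 2106.69309/5540.73509 = 0.3802; after-tax cost = 6.4% × (1 − 37%) = 4.0320%.
WACC = 0.6198 × 8.3000% + 0.3802 × 4.0320% = 6.6772%.

6.68%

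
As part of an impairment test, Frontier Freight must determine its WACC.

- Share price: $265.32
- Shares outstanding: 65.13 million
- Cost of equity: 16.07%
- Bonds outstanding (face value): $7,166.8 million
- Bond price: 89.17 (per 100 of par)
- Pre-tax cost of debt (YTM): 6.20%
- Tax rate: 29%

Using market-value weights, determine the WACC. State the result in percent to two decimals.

12.92%

Market value of equity E = 265.32 × 65.13m = 17280.2916m. Market value of debt D = 7166.8m × 89.17/100 = 6390.63556m.
Total capital V = 17280.2916 + 6390.63556 = 23670.92716.
Equity: weight = 17280.2916/23670.92716 = 0.7300; cost = 16.07%.
Bonds outstanding: weight = 6390.63556/23670.92716 = 0.2700; after-tax cost = 6.2% × (1 − 29%) = 4.4020%.
WACC = 0.7300 × 16.0700% + 0.2700 × 4.4020% = 12.9199%.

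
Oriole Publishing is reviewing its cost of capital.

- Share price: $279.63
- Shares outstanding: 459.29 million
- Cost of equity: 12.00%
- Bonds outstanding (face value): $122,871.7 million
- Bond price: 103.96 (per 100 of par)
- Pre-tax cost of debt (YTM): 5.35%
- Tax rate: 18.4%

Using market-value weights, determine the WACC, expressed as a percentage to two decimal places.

Market value of equity E = 279.63 × 459.29m = 128431.2627m. Market value of debt D = 122871.7m × 103.96/100 = 127737.41932m.
Total capital V = 128431.2627 + 127737.41932 = 256168.68202.
Equity: weight = 128431.2627/256168.68202 = 0.5014; cost = 12%.
Bonds outstanding: weight = 127737.41932/256168.68202 = 0.4986; after-tax cost = 5.35% × (1 − 18.4%) = 4.3656%.
WACC = 0.5014 × 12.0000% + 0.4986 × 4.3656% = 8.1931%.

8.19%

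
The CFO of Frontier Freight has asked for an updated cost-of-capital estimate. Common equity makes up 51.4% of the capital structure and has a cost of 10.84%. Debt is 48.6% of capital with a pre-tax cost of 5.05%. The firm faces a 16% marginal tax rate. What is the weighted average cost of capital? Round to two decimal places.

After-tax cost of debt = 5.05% × (1 − 16%) = 4.2420%.
WACC = 0.514 × 10.8400% + 0.486 × 4.2420% = 7.6334%.

7.63%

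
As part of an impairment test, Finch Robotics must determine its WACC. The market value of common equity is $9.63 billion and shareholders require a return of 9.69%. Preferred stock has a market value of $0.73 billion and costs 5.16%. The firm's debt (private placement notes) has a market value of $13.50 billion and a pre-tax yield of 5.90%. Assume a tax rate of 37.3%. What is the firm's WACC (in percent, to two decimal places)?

Total capital V = 9.63 + 0.73 + 13.5 = 23.86.
Equity: weight = 9.63/23.86 = 0.4036; cost = 9.69%.
Preferred: weight = 0.73/23.86 = 0.0306; cost = 5.16%.
Private placement notes: weight = 13.5/23.86 = 0.5658; after-tax cost = 5.9% × (1 − 37.3%) = 3.6993%.
WACC = 0.4036 × 9.6900% + 0.0306 × 5.1600% + 0.5658 × 3.6993% = 6.1619%.

6.16%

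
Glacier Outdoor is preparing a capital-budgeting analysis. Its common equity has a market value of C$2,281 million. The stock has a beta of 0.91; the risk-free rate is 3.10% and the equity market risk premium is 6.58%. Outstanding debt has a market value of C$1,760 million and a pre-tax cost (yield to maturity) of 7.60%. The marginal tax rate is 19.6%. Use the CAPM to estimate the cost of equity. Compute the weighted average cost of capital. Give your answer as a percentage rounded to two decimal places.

Cost of equity via CAPM: Re = 3.1% + 0.91 × 6.58% = 9.0878%.
Total capital V = 2281 + 1760 = 4041.
Equity: weight = 2281/4041 = 0.5645; cost = 9.0878%.
Debt: weight = 1760/4041 = 0.4355; after-tax cost = 7.6% × (1 − 19.6%) = 6.1104%.
WACC = 0.5645 × 9.0878% + 0.4355 × 6.1104% = 7.7910%.

7.79%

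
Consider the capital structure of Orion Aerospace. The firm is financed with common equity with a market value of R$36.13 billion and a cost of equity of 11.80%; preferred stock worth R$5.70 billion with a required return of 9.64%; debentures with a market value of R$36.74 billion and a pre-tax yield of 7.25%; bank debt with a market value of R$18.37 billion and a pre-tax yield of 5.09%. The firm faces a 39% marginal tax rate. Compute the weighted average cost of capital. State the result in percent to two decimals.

Total capital V = 36.13 + 5.7 + 36.74 + 18.37 = 96.94.
Equity: weight = 36.13/96.94 = 0.3727; cost = 11.8%.
Preferred: weight = 5.7/96.94 = 0.0588; cost = 9.64%.
Debentures: weight = 36.74/96.94 = 0.3790; after-tax cost = 7.25% × (1 − 39%) = 4.4225%.
Bank debt: weight = 18.37/96.94 = 0.1895; after-tax cost = 5.09% × (1 − 39%) = 3.1049%.
WACC = 0.3727 × 11.8000% + 0.0588 × 9.6400% + 0.3790 × 4.4225% + 0.1895 × 3.1049% = 7.2292%.

7.23%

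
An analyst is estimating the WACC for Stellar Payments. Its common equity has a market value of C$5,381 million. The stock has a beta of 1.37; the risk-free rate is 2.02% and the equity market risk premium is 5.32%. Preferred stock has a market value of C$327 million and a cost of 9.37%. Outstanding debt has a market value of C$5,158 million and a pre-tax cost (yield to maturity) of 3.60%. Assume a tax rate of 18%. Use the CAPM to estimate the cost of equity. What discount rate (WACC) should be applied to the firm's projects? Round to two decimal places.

6.29%

Cost of equity via CAPM: Re = 2.02% + 1.37 × 5.32% = 9.3084%.
Total capital V = 5381 + 327 + 5158 = 10866.
Equity: weight = 5381/10866 = 0.4952; cost = 9.3084%.
Preferred: weight = 327/10866 = 0.0301; cost = 9.37%.
Debt: weight = 5158/10866 = 0.4747; after-tax cost = 3.6% × (1 − 18%) = 2.9520%.
WACC = 0.4952 × 9.3084% + 0.0301 × 9.3700% + 0.4747 × 2.9520% = 6.2929%.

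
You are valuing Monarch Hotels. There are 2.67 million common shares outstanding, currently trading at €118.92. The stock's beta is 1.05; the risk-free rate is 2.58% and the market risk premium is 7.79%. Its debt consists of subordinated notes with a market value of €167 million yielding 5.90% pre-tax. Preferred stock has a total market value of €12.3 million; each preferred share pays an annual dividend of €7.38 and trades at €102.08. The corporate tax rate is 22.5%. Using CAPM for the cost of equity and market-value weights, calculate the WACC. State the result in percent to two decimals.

8.59%

Cost of equity via CAPM: Re = 2.58% + 1.05 × 7.79% = 10.7595%.
Cost of preferred: Rp = 7.38 / 102.08 = 7.2296%.
Market value of equity E = 118.92 × 2.67m = 317.5164m.
Total capital V = 317.5164 + 12.3 + 167 = 496.8164.
Equity: weight = 317.5164/496.8164 = 0.6391; cost = 10.7595%.
Preferred: weight = 12.3/496.8164 = 0.0248; cost = 7.2296%.
Subordinated notes: weight = 167/496.8164 = 0.3361; after-tax cost = 5.9% × (1 − 22.5%) = 4.5725%.
WACC = 0.6391 × 10.7595% + 0.0248 × 7.2296% + 0.3361 × 4.5725% = 8.5924%.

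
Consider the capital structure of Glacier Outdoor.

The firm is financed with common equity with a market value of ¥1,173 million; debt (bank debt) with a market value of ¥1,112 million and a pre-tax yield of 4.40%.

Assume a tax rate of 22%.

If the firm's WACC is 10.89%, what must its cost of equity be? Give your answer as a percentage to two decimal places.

17.96%

Total capital V = 1173 + 1112 = 2285.
Equity weight = 1173/2285 = 0.5133.
Bank debt weight = 1112/2285 = 0.4867.
Debt contribution = 0.4867 × 4.4% × (1 − 22%) = 1.6702%.
Required equity contribution = 10.89% − 1.6702% = 9.2198%.
Re = 9.2198% / 0.5133 = 17.9602%.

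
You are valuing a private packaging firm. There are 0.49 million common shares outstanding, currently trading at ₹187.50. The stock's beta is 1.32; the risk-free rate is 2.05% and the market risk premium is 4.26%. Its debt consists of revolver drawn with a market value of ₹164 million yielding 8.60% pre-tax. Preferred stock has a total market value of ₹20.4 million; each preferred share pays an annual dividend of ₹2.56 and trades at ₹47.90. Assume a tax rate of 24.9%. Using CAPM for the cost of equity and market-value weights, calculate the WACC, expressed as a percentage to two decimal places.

6.78%

Cost of equity via CAPM: Re = 2.05% + 1.32 × 4.26% = 7.6732%.
Cost of preferred: Rp = 2.56 / 47.9 = 5.3445%.
Market value of equity E = 187.5 × 0.49m = 91.875m.
Total capital V = 91.875 + 20.4 + 164 = 276.275.
Equity: weight = 91.875/276.275 = 0.3325; cost = 7.6732%.
Preferred: weight = 20.4/276.275 = 0.0738; cost = 5.3445%.
Revolver drawn: weight = 164/276.275 = 0.5936; after-tax cost = 8.6% × (1 − 24.9%) = 6.4586%.
WACC = 0.3325 × 7.6732% + 0.0738 × 5.3445% + 0.5936 × 6.4586% = 6.7802%.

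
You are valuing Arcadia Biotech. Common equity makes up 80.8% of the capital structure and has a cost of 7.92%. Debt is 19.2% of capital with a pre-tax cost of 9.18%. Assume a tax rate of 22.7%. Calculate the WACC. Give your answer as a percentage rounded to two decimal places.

7.76%

After-tax cost of debt = 9.18% × (1 − 22.7%) = 7.0961%.
WACC = 0.808 × 7.9200% + 0.192 × 7.0961% = 7.7618%.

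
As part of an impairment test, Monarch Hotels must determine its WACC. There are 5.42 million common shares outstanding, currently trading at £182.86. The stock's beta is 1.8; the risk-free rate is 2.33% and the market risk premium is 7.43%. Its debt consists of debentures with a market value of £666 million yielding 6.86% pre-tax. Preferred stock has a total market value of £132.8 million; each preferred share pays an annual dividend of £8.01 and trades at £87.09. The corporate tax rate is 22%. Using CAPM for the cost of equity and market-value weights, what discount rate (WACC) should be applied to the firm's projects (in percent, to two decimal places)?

11.37%

Cost of equity via CAPM: Re = 2.33% + 1.8 × 7.43% = 15.7040%.
Cost of preferred: Rp = 8.01 / 87.09 = 9.1974%.
Market value of equity E = 182.86 × 5.42m = 991.1012m.
Total capital V = 991.1012 + 132.8 + 666 = 1789.9012.
Equity: weight = 991.1012/1789.9012 = 0.5537; cost = 15.704%.
Preferred: weight = 132.8/1789.9012 = 0.0742; cost = 9.1974%.
Debentures: weight = 666/1789.9012 = 0.3721; after-tax cost = 6.86% × (1 − 22%) = 5.3508%.
WACC = 0.5537 × 15.7040% + 0.0742 × 9.1974% + 0.3721 × 5.3508% = 11.3690%.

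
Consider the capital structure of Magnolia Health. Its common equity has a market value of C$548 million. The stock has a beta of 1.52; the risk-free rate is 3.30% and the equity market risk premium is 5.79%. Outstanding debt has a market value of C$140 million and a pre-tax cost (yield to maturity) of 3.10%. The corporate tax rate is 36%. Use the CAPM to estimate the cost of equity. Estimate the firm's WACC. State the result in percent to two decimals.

10.04%

Cost of equity via CAPM: Re = 3.3% + 1.52 × 5.79% = 12.1008%.
Total capital V = 548 + 140 = 688.
Equity: weight = 548/688 = 0.7965; cost = 12.1008%.
Debt: weight = 140/688 = 0.2035; after-tax cost = 3.1% × (1 − 36%) = 1.9840%.
WACC = 0.7965 × 12.1008% + 0.2035 × 1.9840% = 10.0421%.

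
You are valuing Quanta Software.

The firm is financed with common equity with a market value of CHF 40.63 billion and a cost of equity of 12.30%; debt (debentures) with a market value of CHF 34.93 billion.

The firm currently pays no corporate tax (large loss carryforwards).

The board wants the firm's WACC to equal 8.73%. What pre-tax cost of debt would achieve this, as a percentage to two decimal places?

Total capital V = 40.63 + 34.93 = 75.56.
Equity weight = 40.63/75.56 = 0.5377.
Debentures weight = 34.93/75.56 = 0.4623.
Equity contribution = 0.5377 × 12.3% = 6.6139%.
Remaining for debt = 8.73% − 6.6139% = 2.1161%.
Rd × (1 − 0%) × 0.4623 = 2.1161%  ⇒  Rd = 4.5774%.

4.58%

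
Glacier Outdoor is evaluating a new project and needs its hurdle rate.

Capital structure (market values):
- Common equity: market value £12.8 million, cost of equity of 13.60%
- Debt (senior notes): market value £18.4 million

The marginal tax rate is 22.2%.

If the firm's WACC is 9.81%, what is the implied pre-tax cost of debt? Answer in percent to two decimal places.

9.22%

Total capital V = 12.8 + 18.4 = 31.2.
Equity weight = 12.8/31.2 = 0.4103.
Senior notes weight = 18.4/31.2 = 0.5897.
Equity contribution = 0.4103 × 13.6% = 5.5795%.
Remaining for debt = 9.81% − 5.5795% = 4.2305%.
Rd × (1 − 22.2%) × 0.5897 = 4.2305%  ⇒  Rd = 9.2204%.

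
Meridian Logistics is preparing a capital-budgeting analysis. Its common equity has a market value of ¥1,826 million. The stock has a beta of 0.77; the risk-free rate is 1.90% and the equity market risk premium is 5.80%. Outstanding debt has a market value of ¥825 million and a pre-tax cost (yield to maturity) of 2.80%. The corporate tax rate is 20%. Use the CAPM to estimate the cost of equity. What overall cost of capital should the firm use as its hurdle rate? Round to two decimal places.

5.08%

Cost of equity via CAPM: Re = 1.9% + 0.77 × 5.8% = 6.3660%.
Total capital V = 1826 + 825 = 2651.
Equity: weight = 1826/2651 = 0.6888; cost = 6.366%.
Debt: weight = 825/2651 = 0.3112; after-tax cost = 2.8% × (1 − 20%) = 2.2400%.
WACC = 0.6888 × 6.3660% + 0.3112 × 2.2400% = 5.0820%.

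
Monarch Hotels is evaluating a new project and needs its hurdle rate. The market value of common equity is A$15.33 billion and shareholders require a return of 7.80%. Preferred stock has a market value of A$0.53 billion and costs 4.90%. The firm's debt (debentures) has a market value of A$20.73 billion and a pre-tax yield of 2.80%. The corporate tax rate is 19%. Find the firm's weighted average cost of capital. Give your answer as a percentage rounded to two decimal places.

Total capital V = 15.33 + 0.53 + 20.73 = 36.59.
Equity: weight = 15.33/36.59 = 0.4190; cost = 7.8%.
Preferred: weight = 0.53/36.59 = 0.0145; cost = 4.9%.
Debentures: weight = 20.73/36.59 = 0.5665; after-tax cost = 2.8% × (1 − 19%) = 2.2680%.
WACC = 0.4190 × 7.8000% + 0.0145 × 4.9000% + 0.5665 × 2.2680% = 4.6238%.

4.62%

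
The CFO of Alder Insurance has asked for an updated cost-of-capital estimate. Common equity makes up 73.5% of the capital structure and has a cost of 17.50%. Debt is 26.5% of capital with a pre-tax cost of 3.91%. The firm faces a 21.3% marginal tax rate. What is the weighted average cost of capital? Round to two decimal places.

After-tax cost of debt = 3.91% × (1 − 21.3%) = 3.0772%.
WACC = 0.735 × 17.5000% + 0.265 × 3.0772% = 13.6780%.

13.68%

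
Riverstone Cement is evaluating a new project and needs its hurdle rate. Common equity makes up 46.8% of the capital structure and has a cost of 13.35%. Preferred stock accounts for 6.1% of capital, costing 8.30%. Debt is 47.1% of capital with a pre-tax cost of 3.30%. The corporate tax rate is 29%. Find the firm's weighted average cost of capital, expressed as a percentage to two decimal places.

7.86%

After-tax cost of debt = 3.3% × (1 − 29%) = 2.3430%.
WACC = 0.468 × 13.3500% + 0.061 × 8.3000% + 0.471 × 2.3430% = 7.8577%.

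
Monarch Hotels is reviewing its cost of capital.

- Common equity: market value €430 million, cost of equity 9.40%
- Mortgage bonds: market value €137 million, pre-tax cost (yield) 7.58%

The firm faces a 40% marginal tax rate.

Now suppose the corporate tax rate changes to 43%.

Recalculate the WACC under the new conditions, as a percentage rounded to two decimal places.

8.17%

After the change:
Total capital V = 430 + 137 = 567.
Equity: weight = 430/567 = 0.7584; cost = 9.4%.
Mortgage bonds: weight = 137/567 = 0.2416; after-tax cost = 7.58% × (1 − 43%) = 4.3206%.
WACC = 0.7584 × 9.4000% + 0.2416 × 4.3206% = 8.1727%.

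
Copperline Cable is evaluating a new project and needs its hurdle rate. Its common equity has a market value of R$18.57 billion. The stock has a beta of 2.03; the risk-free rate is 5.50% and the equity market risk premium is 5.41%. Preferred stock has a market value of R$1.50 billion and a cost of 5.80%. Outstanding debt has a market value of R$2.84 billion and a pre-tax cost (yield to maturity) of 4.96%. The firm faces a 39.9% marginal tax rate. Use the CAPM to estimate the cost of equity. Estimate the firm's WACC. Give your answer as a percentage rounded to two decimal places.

14.11%

Cost of equity via CAPM: Re = 5.5% + 2.03 × 5.41% = 16.4823%.
Total capital V = 18.57 + 1.5 + 2.84 = 22.91.
Equity: weight = 18.57/22.91 = 0.8106; cost = 16.4823%.
Preferred: weight = 1.5/22.91 = 0.0655; cost = 5.8%.
Debt: weight = 2.84/22.91 = 0.1240; after-tax cost = 4.96% × (1 − 39.9%) = 2.9810%.
WACC = 0.8106 × 16.4823% + 0.0655 × 5.8000% + 0.1240 × 2.9810% = 14.1092%.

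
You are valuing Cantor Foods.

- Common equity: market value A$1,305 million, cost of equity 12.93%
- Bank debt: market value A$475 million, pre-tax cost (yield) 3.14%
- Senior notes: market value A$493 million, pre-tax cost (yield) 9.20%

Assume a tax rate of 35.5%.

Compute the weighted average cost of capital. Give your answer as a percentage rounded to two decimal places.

Total capital V = 1305 + 475 + 493 = 2273.
Equity: weight = 1305/2273 = 0.5741; cost = 12.93%.
Bank debt: weight = 475/2273 = 0.2090; after-tax cost = 3.14% × (1 − 35.5%) = 2.0253%.
Senior notes: weight = 493/2273 = 0.2169; after-tax cost = 9.2% × (1 − 35.5%) = 5.9340%.
WACC = 0.5741 × 12.9300% + 0.2090 × 2.0253% + 0.2169 × 5.9340% = 9.1338%.

9.13%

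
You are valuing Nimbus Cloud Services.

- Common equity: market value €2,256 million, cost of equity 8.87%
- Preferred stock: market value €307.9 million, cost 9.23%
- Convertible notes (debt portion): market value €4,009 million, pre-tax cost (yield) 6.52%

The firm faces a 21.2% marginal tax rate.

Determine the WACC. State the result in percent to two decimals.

Total capital V = 2256 + 307.9 + 4009 = 6572.9.
Equity: weight = 2256/6572.9 = 0.3432; cost = 8.87%.
Preferred: weight = 307.9/6572.9 = 0.0468; cost = 9.23%.
Convertible notes (debt portion): weight = 4009/6572.9 = 0.6099; after-tax cost = 6.52% × (1 − 21.2%) = 5.1378%.
WACC = 0.3432 × 8.8700% + 0.0468 × 9.2300% + 0.6099 × 5.1378% = 6.6105%.

6.61%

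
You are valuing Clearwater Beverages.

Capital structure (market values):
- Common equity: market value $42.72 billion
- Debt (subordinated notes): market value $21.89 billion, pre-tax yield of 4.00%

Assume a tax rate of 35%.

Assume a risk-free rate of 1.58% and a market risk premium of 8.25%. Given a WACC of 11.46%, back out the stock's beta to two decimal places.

1.75

Total capital V = 42.72 + 21.89 = 64.61.
Equity weight = 42.72/64.61 = 0.6612.
Subordinated notes weight = 21.89/64.61 = 0.3388.
Debt contribution = 0.3388 × 4% × (1 − 35%) = 0.8809%.
Required equity contribution = 11.46% − 0.8809% = 10.5791%  ⇒  Re = 15.9999%.
CAPM: 15.9999% = 1.58% + β × 8.25%  ⇒  β = 1.7479.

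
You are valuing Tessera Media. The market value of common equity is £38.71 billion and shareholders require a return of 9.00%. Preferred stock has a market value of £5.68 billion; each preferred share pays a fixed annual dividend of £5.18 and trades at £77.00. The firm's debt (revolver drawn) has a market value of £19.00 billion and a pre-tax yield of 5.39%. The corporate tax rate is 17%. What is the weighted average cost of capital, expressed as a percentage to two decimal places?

Cost of preferred: Rp = 5.18 / 77.0 = 6.7273%.
Total capital V = 38.71 + 5.68 + 19 = 63.39.
Equity: weight = 38.71/63.39 = 0.6107; cost = 9%.
Preferred: weight = 5.68/63.39 = 0.0896; cost = 6.7273%.
Revolver drawn: weight = 19/63.39 = 0.2997; after-tax cost = 5.39% × (1 − 17%) = 4.4737%.
WACC = 0.6107 × 9.0000% + 0.0896 × 6.7273% + 0.2997 × 4.4737% = 7.4397%.

7.44%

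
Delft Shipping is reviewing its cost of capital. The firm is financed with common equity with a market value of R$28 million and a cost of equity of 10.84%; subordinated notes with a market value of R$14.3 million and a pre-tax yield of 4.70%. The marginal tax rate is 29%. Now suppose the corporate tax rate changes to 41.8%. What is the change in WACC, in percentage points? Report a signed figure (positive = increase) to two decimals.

-0.20 pp

Current WACC:
Total capital V = 28 + 14.3 = 42.3.
Equity: weight = 28/42.3 = 0.6619; cost = 10.84%.
Subordinated notes: weight = 14.3/42.3 = 0.3381; after-tax cost = 4.7% × (1 − 29%) = 3.3370%.
WACC = 0.6619 × 10.8400% + 0.3381 × 3.3370% = 8.3035%.
After the change:
Total capital V = 28 + 14.3 = 42.3.
Equity: weight = 28/42.3 = 0.6619; cost = 10.84%.
Subordinated notes: weight = 14.3/42.3 = 0.3381; after-tax cost = 4.7% × (1 − 41.8%) = 2.7354%.
WACC = 0.6619 × 10.8400% + 0.3381 × 2.7354% = 8.1001%.
Change in WACC = 8.1001% − 8.3035% = -0.2034 pp.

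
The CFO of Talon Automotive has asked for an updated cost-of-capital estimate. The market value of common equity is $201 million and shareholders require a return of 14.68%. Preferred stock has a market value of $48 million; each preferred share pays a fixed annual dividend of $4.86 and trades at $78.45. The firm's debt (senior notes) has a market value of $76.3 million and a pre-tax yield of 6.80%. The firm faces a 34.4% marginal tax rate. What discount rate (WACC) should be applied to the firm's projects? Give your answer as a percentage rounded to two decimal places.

Cost of preferred: Rp = 4.86 / 78.45 = 6.1950%.
Total capital V = 201 + 48 + 76.3 = 325.3.
Equity: weight = 201/325.3 = 0.6179; cost = 14.68%.
Preferred: weight = 48/325.3 = 0.1476; cost = 6.195%.
Senior notes: weight = 76.3/325.3 = 0.2346; after-tax cost = 6.8% × (1 − 34.4%) = 4.4608%.
WACC = 0.6179 × 14.6800% + 0.1476 × 6.1950% + 0.2346 × 4.4608% = 11.0310%.

11.03%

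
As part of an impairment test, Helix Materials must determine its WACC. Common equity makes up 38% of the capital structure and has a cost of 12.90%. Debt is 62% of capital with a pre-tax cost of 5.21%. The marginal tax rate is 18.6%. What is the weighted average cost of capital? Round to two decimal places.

After-tax cost of debt = 5.21% × (1 − 18.6%) = 4.2409%.
WACC = 0.380 × 12.9000% + 0.620 × 4.2409% = 7.5314%.

7.53%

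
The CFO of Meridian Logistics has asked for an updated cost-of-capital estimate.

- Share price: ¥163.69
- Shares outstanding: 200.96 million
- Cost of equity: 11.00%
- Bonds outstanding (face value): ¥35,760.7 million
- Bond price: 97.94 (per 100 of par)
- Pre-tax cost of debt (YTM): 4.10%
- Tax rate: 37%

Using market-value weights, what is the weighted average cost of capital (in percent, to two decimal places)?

Market value of equity E = 163.69 × 200.96m = 32895.1424m. Market value of debt D = 35760.7m × 97.94/100 = 35024.02958m.
Total capital V = 32895.1424 + 35024.02958 = 67919.17198.
Equity: weight = 32895.1424/67919.17198 = 0.4843; cost = 11%.
Bonds outstanding: weight = 35024.02958/67919.17198 = 0.5157; after-tax cost = 4.1% × (1 − 37%) = 2.5830%.
WACC = 0.4843 × 11.0000% + 0.5157 × 2.5830% = 6.6596%.

6.66%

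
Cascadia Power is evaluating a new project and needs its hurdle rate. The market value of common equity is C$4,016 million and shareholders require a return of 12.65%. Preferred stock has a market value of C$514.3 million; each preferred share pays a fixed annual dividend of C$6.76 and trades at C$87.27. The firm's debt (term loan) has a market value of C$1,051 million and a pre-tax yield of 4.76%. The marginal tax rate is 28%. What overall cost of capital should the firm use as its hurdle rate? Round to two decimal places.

Cost of preferred: Rp = 6.76 / 87.27 = 7.7461%.
Total capital V = 4016 + 514.3 + 1051 = 5581.3.
Equity: weight = 4016/5581.3 = 0.7195; cost = 12.65%.
Preferred: weight = 514.3/5581.3 = 0.0921; cost = 7.7461%.
Term loan: weight = 1051/5581.3 = 0.1883; after-tax cost = 4.76% × (1 − 28%) = 3.4272%.
WACC = 0.7195 × 12.6500% + 0.0921 × 7.7461% + 0.1883 × 3.4272% = 10.4614%.

10.46%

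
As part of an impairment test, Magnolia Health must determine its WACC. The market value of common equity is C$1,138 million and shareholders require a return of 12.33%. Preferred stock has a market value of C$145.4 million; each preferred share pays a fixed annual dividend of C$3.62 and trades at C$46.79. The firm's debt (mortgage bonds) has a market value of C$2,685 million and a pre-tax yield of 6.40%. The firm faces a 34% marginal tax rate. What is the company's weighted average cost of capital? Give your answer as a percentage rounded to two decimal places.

6.68%

Cost of preferred: Rp = 3.62 / 46.79 = 7.7367%.
Total capital V = 1138 + 145.4 + 2685 = 3968.4.
Equity: weight = 1138/3968.4 = 0.2868; cost = 12.33%.
Preferred: weight = 145.4/3968.4 = 0.0366; cost = 7.7367%.
Mortgage bonds: weight = 2685/3968.4 = 0.6766; after-tax cost = 6.4% × (1 − 34%) = 4.2240%.
WACC = 0.2868 × 12.3300% + 0.0366 × 7.7367% + 0.6766 × 4.2240% = 6.6772%.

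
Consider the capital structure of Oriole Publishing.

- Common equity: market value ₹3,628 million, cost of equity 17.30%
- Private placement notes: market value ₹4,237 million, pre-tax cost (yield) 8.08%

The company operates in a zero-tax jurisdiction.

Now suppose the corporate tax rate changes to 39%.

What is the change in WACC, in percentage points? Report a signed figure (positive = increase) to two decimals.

Current WACC:
Total capital V = 3628 + 4237 = 7865.
Equity: weight = 3628/7865 = 0.4613; cost = 17.3%.
Private placement notes: weight = 4237/7865 = 0.5387; after-tax cost = 8.08% × (1 − 0%) = 8.0800%.
WACC = 0.4613 × 17.3000% + 0.5387 × 8.0800% = 12.3330%.
After the change:
Total capital V = 3628 + 4237 = 7865.
Equity: weight = 3628/7865 = 0.4613; cost = 17.3%.
Private placement notes: weight = 4237/7865 = 0.5387; after-tax cost = 8.08% × (1 − 39%) = 4.9288%.
WACC = 0.4613 × 17.3000% + 0.5387 × 4.9288% = 10.6354%.
Change in WACC = 10.6354% − 12.3330% = -1.6976 pp.

-1.70 pp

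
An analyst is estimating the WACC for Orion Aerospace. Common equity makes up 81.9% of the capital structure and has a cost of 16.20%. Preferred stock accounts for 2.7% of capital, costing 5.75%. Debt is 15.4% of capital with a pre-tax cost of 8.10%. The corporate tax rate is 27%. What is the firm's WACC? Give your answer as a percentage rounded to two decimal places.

After-tax cost of debt = 8.1% × (1 − 27%) = 5.9130%.
WACC = 0.819 × 16.2000% + 0.027 × 5.7500% + 0.154 × 5.9130% = 14.3337%.

14.33%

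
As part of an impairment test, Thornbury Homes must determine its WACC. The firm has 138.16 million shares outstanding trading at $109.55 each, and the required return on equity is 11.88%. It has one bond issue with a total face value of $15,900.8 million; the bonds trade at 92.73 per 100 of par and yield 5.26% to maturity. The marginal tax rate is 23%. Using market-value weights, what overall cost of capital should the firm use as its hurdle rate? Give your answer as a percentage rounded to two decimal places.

Market value of equity E = 109.55 × 138.16m = 15135.428m. Market value of debt D = 15900.8m × 92.73/100 = 14744.81184m.
Total capital V = 15135.428 + 14744.81184 = 29880.23984.
Equity: weight = 15135.428/29880.23984 = 0.5065; cost = 11.88%.
Bonds outstanding: weight = 14744.81184/29880.23984 = 0.4935; after-tax cost = 5.26% × (1 − 23%) = 4.0502%.
WACC = 0.5065 × 11.8800% + 0.4935 × 4.0502% = 8.0163%.

8.02%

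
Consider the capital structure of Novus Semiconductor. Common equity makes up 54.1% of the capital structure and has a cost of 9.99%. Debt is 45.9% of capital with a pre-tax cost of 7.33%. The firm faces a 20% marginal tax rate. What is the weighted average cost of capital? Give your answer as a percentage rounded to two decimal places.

After-tax cost of debt = 7.33% × (1 − 20%) = 5.8640%.
WACC = 0.541 × 9.9900% + 0.459 × 5.8640% = 8.0962%.

8.10%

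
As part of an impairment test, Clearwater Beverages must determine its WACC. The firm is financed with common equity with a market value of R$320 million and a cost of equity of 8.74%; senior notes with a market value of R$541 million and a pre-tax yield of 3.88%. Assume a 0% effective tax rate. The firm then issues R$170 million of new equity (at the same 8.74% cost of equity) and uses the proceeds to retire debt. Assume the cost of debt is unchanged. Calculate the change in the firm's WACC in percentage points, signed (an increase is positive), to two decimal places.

Current WACC:
Total capital V = 320 + 541 = 861.
Equity: weight = 320/861 = 0.3717; cost = 8.74%.
Senior notes: weight = 541/861 = 0.6283; after-tax cost = 3.88% × (1 − 0%) = 3.8800%.
WACC = 0.3717 × 8.7400% + 0.6283 × 3.8800% = 5.6863%.
After the change:
Total capital V = 490 + 371 = 861.
Equity: weight = 490/861 = 0.5691; cost = 8.74%.
Senior notes: weight = 371/861 = 0.4309; after-tax cost = 3.88% × (1 − 0%) = 3.8800%.
WACC = 0.5691 × 8.7400% + 0.4309 × 3.8800% = 6.6459%.
Change in WACC = 6.6459% − 5.6863% = 0.9596 pp.

+0.96 pp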